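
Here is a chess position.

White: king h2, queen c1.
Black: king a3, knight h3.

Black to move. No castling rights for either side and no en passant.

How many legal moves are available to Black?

4

Black to move; king on a3.
In check: yes, from the white queen on c1.
Legal moves: Kb4, Ka4, Kb3, Ka2.
Count: 4.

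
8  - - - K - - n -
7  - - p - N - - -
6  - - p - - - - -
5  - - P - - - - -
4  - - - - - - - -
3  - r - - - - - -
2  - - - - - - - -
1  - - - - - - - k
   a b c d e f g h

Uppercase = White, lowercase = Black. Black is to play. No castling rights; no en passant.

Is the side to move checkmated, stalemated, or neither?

Black to move; black king on h1.
In check: no.
Legal moves for Black include: Nxe7, Nh6, Nf6, Rb8+, Rb7, Rb6, Rb5, Rb4, Rh3, Rg3, Rf3, Re3, Rd3+, Rc3, Ra3, Rb2, Rb1, Kh2, ... (list truncated; more exist).
Black has legal moves and is not in check → neither.

neither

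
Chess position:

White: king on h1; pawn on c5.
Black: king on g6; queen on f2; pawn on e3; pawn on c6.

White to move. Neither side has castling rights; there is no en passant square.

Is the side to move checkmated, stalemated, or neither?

White to move; white king on h1.
In check: no.
King squares — g1: attacked by Qf2; g2: attacked by Qf2; h2: attacked by Qf2.
Legal moves for White: none.
Not in check and no legal moves → stalemate.

stalemate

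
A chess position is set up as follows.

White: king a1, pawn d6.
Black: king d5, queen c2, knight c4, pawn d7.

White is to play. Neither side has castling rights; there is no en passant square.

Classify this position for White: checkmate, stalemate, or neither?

stalemate

White to move; white king on a1.
In check: no.
King squares — b1: attacked by Qc2; a2: attacked by Qc2; b2: attacked by Qc2.
Legal moves for White: none.
Not in check and no legal moves → stalemate.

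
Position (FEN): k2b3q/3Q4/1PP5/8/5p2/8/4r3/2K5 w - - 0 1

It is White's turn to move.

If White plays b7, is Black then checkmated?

After b7: black king on a8; in check: yes, from the white pawn on b7.
Black has 2 legal replies: Kb8, Ka7.
In check but a legal move exists → not checkmate.

no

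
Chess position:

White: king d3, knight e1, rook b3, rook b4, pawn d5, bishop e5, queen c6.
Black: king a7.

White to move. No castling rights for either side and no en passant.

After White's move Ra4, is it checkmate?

yes

After Ra4: black king on a7; in check: yes, from the white rook on a4.
King squares — a6: attacked by Ra4; b6: attacked by Rb3; b7: attacked by Rb3; a8: attacked by Ra4; b8: attacked by Rb3.
Black has no legal moves → checkmate.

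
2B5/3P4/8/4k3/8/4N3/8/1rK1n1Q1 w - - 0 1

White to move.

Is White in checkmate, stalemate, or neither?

White to move; white king on c1.
In check: yes, from the black rook on b1.
Legal moves for White: Kd2, Kxb1.
White is in check but has 2 legal moves → neither.

neither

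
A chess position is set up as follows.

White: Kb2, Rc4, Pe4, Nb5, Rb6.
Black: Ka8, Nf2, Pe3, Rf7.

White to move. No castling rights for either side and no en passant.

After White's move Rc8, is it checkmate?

After Rc8: black king on a8; in check: yes, from the white rook on c8.
King squares — a7: attacked by Nb5; b7: attacked by Rb6; b8: attacked by Rb6.
Black has no legal moves → checkmate.

yes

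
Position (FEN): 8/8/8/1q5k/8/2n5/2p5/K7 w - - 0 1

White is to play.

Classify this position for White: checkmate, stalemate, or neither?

stalemate

White to move; white king on a1.
In check: no.
King squares — b1: attacked by Pc2; a2: attacked by Nc3; b2: attacked by Qb5.
Legal moves for White: none.
Not in check and no legal moves → stalemate.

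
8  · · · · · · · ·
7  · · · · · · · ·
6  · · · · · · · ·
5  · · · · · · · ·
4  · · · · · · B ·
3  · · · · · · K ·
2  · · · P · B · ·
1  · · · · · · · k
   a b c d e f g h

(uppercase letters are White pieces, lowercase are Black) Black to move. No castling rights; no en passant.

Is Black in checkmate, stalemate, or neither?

Black to move; black king on h1.
In check: no.
King squares — g1: attacked by Bf2; g2: attacked by Kg3; h2: attacked by Kg3.
Legal moves for Black: none.
Not in check and no legal moves → stalemate.

stalemate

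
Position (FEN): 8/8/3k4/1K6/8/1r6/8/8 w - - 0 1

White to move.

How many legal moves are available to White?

White to move; king on b5.
In check: yes, from the black rook on b3.
Legal moves: Ka6, Ka5, Kc4, Ka4.
Count: 4.

4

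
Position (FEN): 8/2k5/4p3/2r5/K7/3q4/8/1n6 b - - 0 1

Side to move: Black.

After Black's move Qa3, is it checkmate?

yes

After Qa3: white king on a4; in check: yes, from the black queen on a3.
King squares — a3: attacked by Nb1; b3: attacked by Qa3; b4: attacked by Qa3; a5: attacked by Qa3; b5: attacked by Rc5.
White has no legal moves → checkmate.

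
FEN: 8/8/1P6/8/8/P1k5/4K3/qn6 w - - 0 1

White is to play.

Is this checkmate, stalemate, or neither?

White to move; white king on e2.
In check: no.
Legal moves for White: Kf3, Ke3, Kf2, Kf1, Ke1, Kd1, b7, a4.
White has 8 legal moves and is not in check → neither.

neither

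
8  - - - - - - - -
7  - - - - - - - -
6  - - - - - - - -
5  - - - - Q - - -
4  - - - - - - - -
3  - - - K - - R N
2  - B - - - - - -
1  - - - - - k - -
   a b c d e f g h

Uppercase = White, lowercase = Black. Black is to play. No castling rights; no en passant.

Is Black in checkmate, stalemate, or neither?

stalemate

Black to move; black king on f1.
In check: no.
King squares — e1: attacked by Qe5; g1: attacked by Rg3; e2: attacked by Kd3; f2: attacked by Nh3; g2: attacked by Rg3.
Legal moves for Black: none.
Not in check and no legal moves → stalemate.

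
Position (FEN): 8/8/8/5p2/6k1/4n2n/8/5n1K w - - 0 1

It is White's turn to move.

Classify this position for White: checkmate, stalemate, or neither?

White to move; white king on h1.
In check: no.
King squares — g1: attacked by Nh3; g2: attacked by Ne3; h2: attacked by Nf1.
Legal moves for White: none.
Not in check and no legal moves → stalemate.

stalemate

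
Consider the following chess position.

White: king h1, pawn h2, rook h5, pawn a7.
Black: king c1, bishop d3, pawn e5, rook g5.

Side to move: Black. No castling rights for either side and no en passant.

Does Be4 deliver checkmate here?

After Be4: white king on h1; in check: yes, from the black bishop on e4.
King squares — g1: attacked by Rg5; g2: attacked by Be4; h2: own pawn.
White has no legal moves → checkmate.

yes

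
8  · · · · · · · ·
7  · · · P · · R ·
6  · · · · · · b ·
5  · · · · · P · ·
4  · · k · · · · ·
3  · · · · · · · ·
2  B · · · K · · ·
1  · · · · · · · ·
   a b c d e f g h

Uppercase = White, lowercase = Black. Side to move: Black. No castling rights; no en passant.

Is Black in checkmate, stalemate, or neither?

Black to move; black king on c4.
In check: yes, from the white bishop on a2.
Legal moves for Black: Kc5, Kb5, Kd4, Kb4, Kc3.
Black is in check but has 5 legal moves → neither.

neither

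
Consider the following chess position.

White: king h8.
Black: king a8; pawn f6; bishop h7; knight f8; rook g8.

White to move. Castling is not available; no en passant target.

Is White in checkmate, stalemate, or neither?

White to move; white king on h8.
In check: yes, from the black rook on g8.
King squares — g7: attacked by Rg8; h7: attacked by Nf8; g8: attacked by Bh7.
Legal moves for White: none.
In check with no legal moves → checkmate.

checkmate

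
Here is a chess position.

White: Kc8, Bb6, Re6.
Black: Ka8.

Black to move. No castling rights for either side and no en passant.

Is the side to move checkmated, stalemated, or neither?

stalemate

Black to move; black king on a8.
In check: no.
King squares — a7: attacked by Bb6; b7: attacked by Kc8; b8: attacked by Kc8.
Legal moves for Black: none.
Not in check and no legal moves → stalemate.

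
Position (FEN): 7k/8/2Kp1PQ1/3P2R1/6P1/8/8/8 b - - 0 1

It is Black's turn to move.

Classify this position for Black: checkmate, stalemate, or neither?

Black to move; black king on h8.
In check: no.
King squares — g7: attacked by Pf6; h7: attacked by Qg6; g8: attacked by Qg6.
Legal moves for Black: none.
Not in check and no legal moves → stalemate.

stalemate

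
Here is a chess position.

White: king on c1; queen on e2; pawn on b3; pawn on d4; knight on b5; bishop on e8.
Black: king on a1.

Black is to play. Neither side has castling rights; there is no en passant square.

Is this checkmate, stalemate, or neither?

Black to move; black king on a1.
In check: no.
King squares — b1: attacked by Kc1; a2: attacked by Qe2; b2: attacked by Kc1.
Legal moves for Black: none.
Not in check and no legal moves → stalemate.

stalemate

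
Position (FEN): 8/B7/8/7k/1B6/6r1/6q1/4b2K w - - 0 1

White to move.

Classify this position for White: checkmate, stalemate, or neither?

White to move; white king on h1.
In check: yes, from the black queen on g2.
King squares — g1: attacked by Qg2; g2: attacked by Rg3; h2: attacked by Qg2.
Legal moves for White: none.
In check with no legal moves → checkmate.

checkmate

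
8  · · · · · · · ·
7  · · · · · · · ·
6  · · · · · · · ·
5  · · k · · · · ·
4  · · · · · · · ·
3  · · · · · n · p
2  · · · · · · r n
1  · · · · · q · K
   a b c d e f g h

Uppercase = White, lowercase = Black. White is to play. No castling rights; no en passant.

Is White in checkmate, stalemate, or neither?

White to move; white king on h1.
In check: yes, from the black queen on f1.
King squares — g1: attacked by Qf1; g2: attacked by Qf1; h2: attacked by Rg2.
Legal moves for White: none.
In check with no legal moves → checkmate.

checkmate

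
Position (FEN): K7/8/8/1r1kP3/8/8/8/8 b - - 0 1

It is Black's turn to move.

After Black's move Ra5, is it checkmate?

no

After Ra5: white king on a8; in check: yes, from the black rook on a5.
White has 2 legal replies: Kb8, Kb7.
In check but a legal move exists → not checkmate.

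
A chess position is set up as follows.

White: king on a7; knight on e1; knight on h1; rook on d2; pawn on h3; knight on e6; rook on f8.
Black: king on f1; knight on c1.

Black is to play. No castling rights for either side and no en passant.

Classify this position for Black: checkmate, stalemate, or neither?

Black to move; black king on f1.
In check: yes, from the white rook on f8.
King squares — e1: available; g1: available; e2: attacked by Rd2; f2: attacked by Nh1; g2: attacked by Ne1.
Legal moves for Black: Kg1, Kxe1.
Black is in check but has 2 legal moves → neither.

neither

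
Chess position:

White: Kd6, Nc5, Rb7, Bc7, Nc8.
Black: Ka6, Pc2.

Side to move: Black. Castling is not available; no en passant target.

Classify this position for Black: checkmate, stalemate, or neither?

Black to move; black king on a6.
In check: yes, from the white knight on c5.
King squares — a5: attacked by Bc7; b5: attacked by Rb7; b6: attacked by Rb7; a7: attacked by Rb7; b7: attacked by Nc5.
Legal moves for Black: none.
In check with no legal moves → checkmate.

checkmate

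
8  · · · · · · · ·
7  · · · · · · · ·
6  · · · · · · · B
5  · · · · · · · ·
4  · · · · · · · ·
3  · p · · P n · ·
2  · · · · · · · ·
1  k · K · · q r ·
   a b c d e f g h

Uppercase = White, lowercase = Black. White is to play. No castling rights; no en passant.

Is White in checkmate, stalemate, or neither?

White to move; white king on c1.
In check: yes, from the black queen on f1.
King squares — b1: attacked by Ka1; d1: attacked by Qf1; b2: attacked by Ka1; c2: attacked by Pb3; d2: attacked by Nf3.
Legal moves for White: none.
In check with no legal moves → checkmate.

checkmate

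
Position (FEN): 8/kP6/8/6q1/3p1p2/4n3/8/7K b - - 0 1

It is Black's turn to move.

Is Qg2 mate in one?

yes

After Qg2: white king on h1; in check: yes, from the black queen on g2.
King squares — g1: attacked by Qg2; g2: attacked by Ne3; h2: attacked by Qg2.
White has no legal moves → checkmate.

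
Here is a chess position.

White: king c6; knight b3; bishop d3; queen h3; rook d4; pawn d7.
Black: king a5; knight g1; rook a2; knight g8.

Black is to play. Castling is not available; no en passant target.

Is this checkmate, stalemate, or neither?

Black to move; black king on a5.
In check: yes, from the white knight on b3.
King squares — a4: attacked by Rd4; b4: attacked by Rd4; b5: attacked by Bd3; a6: attacked by Bd3; b6: attacked by Kc6.
Legal moves for Black: none.
In check with no legal moves → checkmate.

checkmate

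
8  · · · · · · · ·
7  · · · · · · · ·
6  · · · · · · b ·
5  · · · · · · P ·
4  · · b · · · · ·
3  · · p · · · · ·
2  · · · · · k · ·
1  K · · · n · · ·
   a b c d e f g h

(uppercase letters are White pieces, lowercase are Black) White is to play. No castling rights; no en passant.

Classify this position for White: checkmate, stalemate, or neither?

stalemate

White to move; white king on a1.
In check: no.
King squares — b1: attacked by Bg6; a2: attacked by Bc4; b2: attacked by Pc3.
Legal moves for White: none.
Not in check and no legal moves → stalemate.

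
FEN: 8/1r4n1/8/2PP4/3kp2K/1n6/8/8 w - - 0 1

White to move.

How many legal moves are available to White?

White to move; king on h4.
In check: no.
Legal moves: Kg5, Kg4, Kh3, Kg3, d6, c6.
Count: 6.

6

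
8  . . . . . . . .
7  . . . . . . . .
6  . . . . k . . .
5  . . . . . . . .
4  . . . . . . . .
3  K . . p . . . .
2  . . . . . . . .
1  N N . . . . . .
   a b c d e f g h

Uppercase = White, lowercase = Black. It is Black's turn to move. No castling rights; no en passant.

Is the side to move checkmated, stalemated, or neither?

Black to move; black king on e6.
In check: no.
Legal moves for Black: Kf7, Ke7, Kd7, Kf6, Kd6, Kf5, Ke5, Kd5, d2.
Black has 9 legal moves and is not in check → neither.

neither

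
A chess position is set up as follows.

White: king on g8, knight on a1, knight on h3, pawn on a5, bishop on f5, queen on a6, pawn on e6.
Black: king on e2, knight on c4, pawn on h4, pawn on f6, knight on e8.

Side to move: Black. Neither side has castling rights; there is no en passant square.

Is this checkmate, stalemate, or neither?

Black to move; black king on e2.
In check: no.
Legal moves for Black: Ng7, Nc7, Nd6, Kf3, Ke3, Kd2, Kf1, Ke1, Kd1.
Black has 9 legal moves and is not in check → neither.

neither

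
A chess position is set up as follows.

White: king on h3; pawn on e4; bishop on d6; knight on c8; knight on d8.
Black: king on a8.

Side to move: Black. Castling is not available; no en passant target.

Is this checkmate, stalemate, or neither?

Black to move; black king on a8.
In check: no.
King squares — a7: attacked by Nc8; b7: attacked by Nd8; b8: attacked by Bd6.
Legal moves for Black: none.
Not in check and no legal moves → stalemate.

stalemate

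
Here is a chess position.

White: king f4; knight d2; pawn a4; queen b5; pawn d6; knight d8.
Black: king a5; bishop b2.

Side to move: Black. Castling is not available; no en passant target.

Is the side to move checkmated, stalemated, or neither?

checkmate

Black to move; black king on a5.
In check: yes, from the white queen on b5.
King squares — a4: attacked by Qb5; b4: attacked by Qb5; b5: attacked by Pa4; a6: attacked by Qb5; b6: attacked by Qb5.
Legal moves for Black: none.
In check with no legal moves → checkmate.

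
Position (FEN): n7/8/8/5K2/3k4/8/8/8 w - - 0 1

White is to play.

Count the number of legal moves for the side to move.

White to move; king on f5.
In check: no.
Legal moves: Kg6, Kf6, Ke6, Kg5, Kg4, Kf4.
Count: 6.

6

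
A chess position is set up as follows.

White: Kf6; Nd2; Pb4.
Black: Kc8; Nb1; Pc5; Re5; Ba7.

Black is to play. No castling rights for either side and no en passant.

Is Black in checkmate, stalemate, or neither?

Black to move; black king on c8.
In check: no.
Legal moves for Black include: Kd8, Kb8, Kd7, Kc7, Kb7, Bb8, Bb6, Re8, Re7, Re6+, Rh5, Rg5, Rf5+, Rd5, Re4, Re3, Re2, Re1, ... (list truncated; more exist).
Black has legal moves and is not in check → neither.

neither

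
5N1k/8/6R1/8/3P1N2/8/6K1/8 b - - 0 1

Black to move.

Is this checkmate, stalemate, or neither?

stalemate

Black to move; black king on h8.
In check: no.
King squares — g7: attacked by Rg6; h7: attacked by Nf8; g8: attacked by Rg6.
Legal moves for Black: none.
Not in check and no legal moves → stalemate.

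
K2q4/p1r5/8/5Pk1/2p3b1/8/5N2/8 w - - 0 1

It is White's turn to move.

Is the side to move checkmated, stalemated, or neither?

checkmate

White to move; white king on a8.
In check: yes, from the black queen on d8.
King squares — a7: attacked by Rc7; b7: attacked by Rc7; b8: attacked by Qd8.
Legal moves for White: none.
In check with no legal moves → checkmate.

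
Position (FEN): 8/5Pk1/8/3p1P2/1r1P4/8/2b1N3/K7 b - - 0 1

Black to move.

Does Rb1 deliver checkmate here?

After Rb1: white king on a1; in check: yes, from the black rook on b1.
White has 1 legal reply: Ka2.
In check but a legal move exists → not checkmate.

no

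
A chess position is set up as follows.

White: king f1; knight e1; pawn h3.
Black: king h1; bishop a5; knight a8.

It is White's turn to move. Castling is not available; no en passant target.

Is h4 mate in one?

no

After h4: black king on h1; in check: no.
Black is not in check, so this cannot be checkmate.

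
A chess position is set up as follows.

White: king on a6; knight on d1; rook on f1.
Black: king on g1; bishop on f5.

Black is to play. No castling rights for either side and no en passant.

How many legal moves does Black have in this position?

Black to move; king on g1.
In check: yes, from the white rook on f1.
Legal moves: Kh2, Kg2, Kxf1.
Count: 3.

3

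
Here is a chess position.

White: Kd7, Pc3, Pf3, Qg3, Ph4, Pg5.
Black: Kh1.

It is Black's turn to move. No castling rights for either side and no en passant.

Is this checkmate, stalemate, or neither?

stalemate

Black to move; black king on h1.
In check: no.
King squares — g1: attacked by Qg3; g2: attacked by Qg3; h2: attacked by Qg3.
Legal moves for Black: none.
Not in check and no legal moves → stalemate.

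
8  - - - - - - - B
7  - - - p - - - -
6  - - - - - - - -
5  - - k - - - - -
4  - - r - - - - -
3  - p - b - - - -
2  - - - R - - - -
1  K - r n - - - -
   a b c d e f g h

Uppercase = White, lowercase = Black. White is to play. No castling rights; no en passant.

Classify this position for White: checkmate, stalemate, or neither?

checkmate

White to move; white king on a1.
In check: yes, from the black rook on c1.
King squares — b1: attacked by Rc1; a2: attacked by Pb3; b2: attacked by Nd1.
Legal moves for White: none.
In check with no legal moves → checkmate.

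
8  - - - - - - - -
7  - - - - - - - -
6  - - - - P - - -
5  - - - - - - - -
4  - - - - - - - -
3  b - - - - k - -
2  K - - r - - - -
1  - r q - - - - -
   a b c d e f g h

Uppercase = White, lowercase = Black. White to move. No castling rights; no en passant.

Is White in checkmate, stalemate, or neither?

checkmate

White to move; white king on a2.
In check: yes, from the black rook on d2.
King squares — a1: attacked by Rb1; b1: attacked by Qc1; b2: attacked by Rb1; a3: attacked by Qc1; b3: attacked by Rb1.
Legal moves for White: none.
In check with no legal moves → checkmate.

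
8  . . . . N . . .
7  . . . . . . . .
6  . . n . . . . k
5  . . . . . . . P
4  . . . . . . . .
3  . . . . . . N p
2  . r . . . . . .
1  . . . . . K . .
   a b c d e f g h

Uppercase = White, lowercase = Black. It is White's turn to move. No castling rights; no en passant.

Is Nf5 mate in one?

no

After Nf5: black king on h6; in check: yes, from the white knight on f5.
Black has 3 legal replies: Kh7, Kxh5, Kg5.
In check but a legal move exists → not checkmate.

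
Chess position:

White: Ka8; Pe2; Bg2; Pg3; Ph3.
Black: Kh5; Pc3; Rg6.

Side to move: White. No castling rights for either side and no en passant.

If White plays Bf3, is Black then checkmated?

no

After Bf3: black king on h5; in check: yes, from the white bishop on f3.
Black has 3 legal replies: Kh6, Kg5, Rg4.
In check but a legal move exists → not checkmate.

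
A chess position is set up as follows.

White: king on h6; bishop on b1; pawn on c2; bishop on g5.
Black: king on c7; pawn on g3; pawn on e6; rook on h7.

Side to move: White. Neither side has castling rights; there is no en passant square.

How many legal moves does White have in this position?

White to move; king on h6.
In check: yes, from the black rook on h7.
Legal moves: Kxh7, Kg6.
Count: 2.

2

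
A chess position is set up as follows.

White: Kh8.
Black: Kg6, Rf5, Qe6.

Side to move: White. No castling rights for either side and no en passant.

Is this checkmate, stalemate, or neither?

White to move; white king on h8.
In check: no.
King squares — g7: attacked by Kg6; h7: attacked by Kg6; g8: attacked by Qe6.
Legal moves for White: none.
Not in check and no legal moves → stalemate.

stalemate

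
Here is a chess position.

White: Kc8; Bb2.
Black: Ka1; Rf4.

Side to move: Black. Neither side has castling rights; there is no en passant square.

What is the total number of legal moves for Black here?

3

Black to move; king on a1.
In check: yes, from the white bishop on b2.
Legal moves: Kxb2, Ka2, Kb1.
Count: 3.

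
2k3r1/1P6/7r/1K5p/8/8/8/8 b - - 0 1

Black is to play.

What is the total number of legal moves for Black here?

5

Black to move; king on c8.
In check: yes, from the white pawn on b7.
Legal moves: Kd8, Kb8, Kd7, Kc7, Kxb7.
Count: 5.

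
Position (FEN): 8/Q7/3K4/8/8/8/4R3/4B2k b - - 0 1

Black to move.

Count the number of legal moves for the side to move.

0

Black to move; king on h1.
In check: no.
Legal moves: none.
Count: 0.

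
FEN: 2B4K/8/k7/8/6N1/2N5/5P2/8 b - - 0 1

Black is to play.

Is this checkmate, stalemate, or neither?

Black to move; black king on a6.
In check: yes, from the white bishop on c8.
King squares — a5: available; b5: attacked by Nc3; b6: available; a7: available; b7: attacked by Bc8.
Legal moves for Black: Ka7, Kb6, Ka5.
Black is in check but has 3 legal moves → neither.

neither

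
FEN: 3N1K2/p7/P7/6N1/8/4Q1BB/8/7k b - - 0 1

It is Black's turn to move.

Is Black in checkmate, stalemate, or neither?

Black to move; black king on h1.
In check: no.
King squares — g1: attacked by Qe3; g2: attacked by Bh3; h2: attacked by Bg3.
Legal moves for Black: none.
Not in check and no legal moves → stalemate.

stalemate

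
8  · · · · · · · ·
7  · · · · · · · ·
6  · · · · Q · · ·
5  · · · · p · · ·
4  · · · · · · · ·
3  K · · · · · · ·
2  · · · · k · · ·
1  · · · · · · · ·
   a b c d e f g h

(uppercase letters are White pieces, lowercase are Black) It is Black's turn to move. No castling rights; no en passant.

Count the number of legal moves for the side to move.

9

Black to move; king on e2.
In check: no.
Legal moves: Kf3, Ke3, Kd3, Kf2, Kd2, Kf1, Ke1, Kd1, e4.
Count: 9.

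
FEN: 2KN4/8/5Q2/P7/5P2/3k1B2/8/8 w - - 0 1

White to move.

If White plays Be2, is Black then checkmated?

no

After Be2: black king on d3; in check: yes, from the white bishop on e2.
Black has 5 legal replies: Ke4, Ke3, Kxe2, Kd2, Kc2.
In check but a legal move exists → not checkmate.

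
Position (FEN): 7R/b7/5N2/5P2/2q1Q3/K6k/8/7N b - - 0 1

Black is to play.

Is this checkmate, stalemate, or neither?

checkmate

Black to move; black king on h3.
In check: yes, from the white rook on h8.
King squares — g2: attacked by Qe4; h2: attacked by Rh8; g3: attacked by Nh1; g4: attacked by Qe4; h4: attacked by Qe4.
Legal moves for Black: none.
In check with no legal moves → checkmate.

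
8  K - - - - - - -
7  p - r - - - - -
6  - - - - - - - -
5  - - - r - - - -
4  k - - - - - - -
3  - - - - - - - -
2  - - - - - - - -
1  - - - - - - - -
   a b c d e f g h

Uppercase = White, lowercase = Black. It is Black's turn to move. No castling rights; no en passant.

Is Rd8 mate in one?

yes

After Rd8: white king on a8; in check: yes, from the black rook on d8.
King squares — a7: attacked by Rc7; b7: attacked by Rc7; b8: attacked by Rd8.
White has no legal moves → checkmate.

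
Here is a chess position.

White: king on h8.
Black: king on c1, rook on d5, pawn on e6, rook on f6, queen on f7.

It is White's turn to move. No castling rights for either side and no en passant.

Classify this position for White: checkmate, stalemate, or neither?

stalemate

White to move; white king on h8.
In check: no.
King squares — g7: attacked by Qf7; h7: attacked by Qf7; g8: attacked by Qf7.
Legal moves for White: none.
Not in check and no legal moves → stalemate.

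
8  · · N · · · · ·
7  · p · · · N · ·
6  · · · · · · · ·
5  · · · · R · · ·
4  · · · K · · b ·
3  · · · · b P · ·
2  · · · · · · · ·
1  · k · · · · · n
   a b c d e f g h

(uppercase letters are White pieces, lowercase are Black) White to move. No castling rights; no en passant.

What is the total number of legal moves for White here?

White to move; king on d4.
In check: yes, from the black bishop on e3.
Legal moves: Kd5, Ke4, Kc4, Kxe3, Kd3, Kc3, Rxe3.
Count: 7.

7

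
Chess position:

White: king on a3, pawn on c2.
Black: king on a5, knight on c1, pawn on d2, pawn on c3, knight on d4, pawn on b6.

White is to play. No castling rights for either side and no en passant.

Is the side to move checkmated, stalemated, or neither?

White to move; white king on a3.
In check: no.
King squares — a2: attacked by Nc1; b2: attacked by Pc3; b3: attacked by Nc1; a4: attacked by Ka5; b4: attacked by Ka5.
Legal moves for White: none.
Not in check and no legal moves → stalemate.

stalemate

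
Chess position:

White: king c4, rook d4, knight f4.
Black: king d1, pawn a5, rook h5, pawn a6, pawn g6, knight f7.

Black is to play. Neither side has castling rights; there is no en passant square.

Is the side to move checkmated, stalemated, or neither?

neither

Black to move; black king on d1.
In check: yes, from the white rook on d4.
King squares — c1: available; e1: available; c2: available; d2: attacked by Rd4; e2: attacked by Nf4.
Legal moves for Black: Kc2, Ke1, Kc1.
Black is in check but has 3 legal moves → neither.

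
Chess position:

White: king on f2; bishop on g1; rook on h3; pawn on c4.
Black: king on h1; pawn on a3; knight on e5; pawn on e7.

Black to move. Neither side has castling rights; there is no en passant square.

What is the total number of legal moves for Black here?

0

Black to move; king on h1.
In check: yes, from the white rook on h3.
Legal moves: none.
Count: 0.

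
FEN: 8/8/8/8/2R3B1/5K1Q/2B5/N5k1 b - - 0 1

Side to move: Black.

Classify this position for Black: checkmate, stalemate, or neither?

Black to move; black king on g1.
In check: no.
King squares — f1: attacked by Qh3; h1: attacked by Qh3; f2: attacked by Kf3; g2: attacked by Kf3; h2: attacked by Qh3.
Legal moves for Black: none.
Not in check and no legal moves → stalemate.

stalemate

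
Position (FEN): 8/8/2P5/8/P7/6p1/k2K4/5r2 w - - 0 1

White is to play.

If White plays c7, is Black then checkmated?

After c7: black king on a2; in check: no.
Black is not in check, so this cannot be checkmate.

no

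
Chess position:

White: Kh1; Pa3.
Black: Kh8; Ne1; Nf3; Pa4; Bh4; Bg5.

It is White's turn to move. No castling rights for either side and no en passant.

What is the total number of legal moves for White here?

0

White to move; king on h1.
In check: no.
Legal moves: none.
Count: 0.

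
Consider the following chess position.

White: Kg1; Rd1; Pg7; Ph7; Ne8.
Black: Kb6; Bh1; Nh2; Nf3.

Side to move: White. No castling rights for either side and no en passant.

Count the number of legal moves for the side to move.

White to move; king on g1.
In check: yes, from the black knight on f3.
Legal moves: Kf2, Kxh1.
Count: 2.

2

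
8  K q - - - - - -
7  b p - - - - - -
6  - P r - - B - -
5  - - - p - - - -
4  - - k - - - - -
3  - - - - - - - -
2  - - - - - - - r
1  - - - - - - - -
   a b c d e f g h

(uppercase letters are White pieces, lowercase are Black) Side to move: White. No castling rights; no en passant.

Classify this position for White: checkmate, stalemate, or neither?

White to move; white king on a8.
In check: yes, from the black queen on b8.
King squares — a7: attacked by Qb8; b7: attacked by Qb8; b8: attacked by Ba7.
Legal moves for White: none.
In check with no legal moves → checkmate.

checkmate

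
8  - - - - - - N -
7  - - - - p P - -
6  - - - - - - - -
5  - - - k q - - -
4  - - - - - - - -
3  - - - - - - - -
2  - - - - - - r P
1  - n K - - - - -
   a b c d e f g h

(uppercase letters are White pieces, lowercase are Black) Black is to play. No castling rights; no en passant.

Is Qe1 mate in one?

yes

After Qe1: white king on c1; in check: yes, from the black queen on e1.
King squares — b1: attacked by Qe1; d1: attacked by Qe1; b2: attacked by Rg2; c2: attacked by Rg2; d2: attacked by Nb1.
White has no legal moves → checkmate.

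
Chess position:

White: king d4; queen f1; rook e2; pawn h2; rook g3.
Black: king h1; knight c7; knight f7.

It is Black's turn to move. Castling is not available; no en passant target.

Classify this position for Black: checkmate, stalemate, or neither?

checkmate

Black to move; black king on h1.
In check: yes, from the white queen on f1.
King squares — g1: attacked by Qf1; g2: attacked by Qf1; h2: attacked by Re2.
Legal moves for Black: none.
In check with no legal moves → checkmate.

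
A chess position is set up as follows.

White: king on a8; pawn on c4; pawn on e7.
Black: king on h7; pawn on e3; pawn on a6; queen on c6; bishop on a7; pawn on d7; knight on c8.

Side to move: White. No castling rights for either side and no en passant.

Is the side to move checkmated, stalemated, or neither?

checkmate

White to move; white king on a8.
In check: yes, from the black queen on c6.
King squares — a7: attacked by Nc8; b7: attacked by Qc6; b8: attacked by Ba7.
Legal moves for White: none.
In check with no legal moves → checkmate.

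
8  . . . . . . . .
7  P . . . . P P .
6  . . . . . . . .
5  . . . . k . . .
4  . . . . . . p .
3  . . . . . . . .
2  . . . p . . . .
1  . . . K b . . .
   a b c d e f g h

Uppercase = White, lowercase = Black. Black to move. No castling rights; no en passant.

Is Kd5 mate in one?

no

After Kd5: white king on d1; in check: no.
White is not in check, so this cannot be checkmate.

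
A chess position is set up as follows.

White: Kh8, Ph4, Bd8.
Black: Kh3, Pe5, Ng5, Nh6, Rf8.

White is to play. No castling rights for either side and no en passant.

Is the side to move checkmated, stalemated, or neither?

neither

White to move; white king on h8.
In check: yes, from the black rook on f8.
King squares — g7: available; h7: attacked by Ng5; g8: attacked by Nh6.
Legal moves for White: Kg7.
White is in check but has 1 legal move → neither.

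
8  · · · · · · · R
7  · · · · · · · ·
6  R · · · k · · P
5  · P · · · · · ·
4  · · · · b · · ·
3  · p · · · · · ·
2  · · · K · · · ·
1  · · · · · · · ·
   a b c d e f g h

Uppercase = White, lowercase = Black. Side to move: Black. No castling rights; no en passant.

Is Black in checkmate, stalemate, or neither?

neither

Black to move; black king on e6.
In check: yes, from the white rook on a6.
Legal moves for Black: Kf7, Ke7, Kd7, Kf5, Ke5, Kd5, Bc6.
Black is in check but has 7 legal moves → neither.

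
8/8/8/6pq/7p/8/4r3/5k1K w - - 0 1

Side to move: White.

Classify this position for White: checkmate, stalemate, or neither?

White to move; white king on h1.
In check: no.
King squares — g1: attacked by Kf1; g2: attacked by Kf1; h2: attacked by Re2.
Legal moves for White: none.
Not in check and no legal moves → stalemate.

stalemate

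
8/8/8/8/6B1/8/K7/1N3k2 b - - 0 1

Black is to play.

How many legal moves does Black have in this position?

Black to move; king on f1.
In check: no.
Legal moves: Kg2, Kf2, Kg1, Ke1.
Count: 4.

4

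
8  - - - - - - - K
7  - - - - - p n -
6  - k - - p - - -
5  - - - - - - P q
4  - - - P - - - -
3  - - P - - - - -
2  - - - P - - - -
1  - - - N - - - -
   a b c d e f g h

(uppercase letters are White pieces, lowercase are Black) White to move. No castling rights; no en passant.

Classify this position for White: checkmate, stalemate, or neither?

neither

White to move; white king on h8.
In check: yes, from the black queen on h5.
Legal moves for White: Kg8, Kxg7.
White is in check but has 2 legal moves → neither.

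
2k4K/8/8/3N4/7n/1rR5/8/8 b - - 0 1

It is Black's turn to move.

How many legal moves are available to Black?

5

Black to move; king on c8.
In check: yes, from the white rook on c3.
Legal moves: Kd8, Kb8, Kd7, Kb7, Rxc3.
Count: 5.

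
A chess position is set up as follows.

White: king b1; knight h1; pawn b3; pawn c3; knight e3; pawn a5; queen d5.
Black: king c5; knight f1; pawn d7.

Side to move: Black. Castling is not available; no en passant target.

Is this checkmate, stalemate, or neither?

Black to move; black king on c5.
In check: yes, from the white queen on d5.
King squares — b4: attacked by Pc3; c4: attacked by Pb3; d4: attacked by Pc3; b5: attacked by Qd5; d5: attacked by Ne3; b6: attacked by Pa5; c6: attacked by Qd5; d6: attacked by Qd5.
Legal moves for Black: none.
In check with no legal moves → checkmate.

checkmate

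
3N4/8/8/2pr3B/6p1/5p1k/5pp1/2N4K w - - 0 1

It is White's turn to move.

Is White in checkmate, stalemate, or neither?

checkmate

White to move; white king on h1.
In check: yes, from the black pawn on g2.
King squares — g1: attacked by Pf2; g2: attacked by Pf3; h2: attacked by Kh3.
Legal moves for White: none.
In check with no legal moves → checkmate.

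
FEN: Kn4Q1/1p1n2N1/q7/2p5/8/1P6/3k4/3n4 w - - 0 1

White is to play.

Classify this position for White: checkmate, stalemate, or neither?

White to move; white king on a8.
In check: yes, from the black queen on a6.
King squares — a7: attacked by Qa6; b7: attacked by Qa6; b8: attacked by Nd7.
Legal moves for White: none.
In check with no legal moves → checkmate.

checkmate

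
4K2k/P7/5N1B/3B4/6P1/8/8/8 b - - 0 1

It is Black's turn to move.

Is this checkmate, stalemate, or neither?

Black to move; black king on h8.
In check: no.
King squares — g7: attacked by Bh6; h7: attacked by Nf6; g8: attacked by Bd5.
Legal moves for Black: none.
Not in check and no legal moves → stalemate.

stalemate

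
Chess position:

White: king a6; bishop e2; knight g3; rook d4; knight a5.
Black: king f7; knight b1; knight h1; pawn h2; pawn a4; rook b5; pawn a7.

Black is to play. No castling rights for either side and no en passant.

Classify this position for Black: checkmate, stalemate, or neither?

neither

Black to move; black king on f7.
In check: no.
Legal moves for Black include: Kg8, Kf8, Ke8, Kg7, Ke7, Kg6, Kf6, Ke6, Rb8, Rb7, Rb6+, Rh5, Rg5, Rf5, Re5, Rd5, Rc5, Rxa5+, ... (list truncated; more exist).
Black has legal moves and is not in check → neither.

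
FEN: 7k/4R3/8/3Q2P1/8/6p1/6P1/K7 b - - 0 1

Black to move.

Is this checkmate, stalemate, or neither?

stalemate

Black to move; black king on h8.
In check: no.
King squares — g7: attacked by Re7; h7: attacked by Re7; g8: attacked by Qd5.
Legal moves for Black: none.
Not in check and no legal moves → stalemate.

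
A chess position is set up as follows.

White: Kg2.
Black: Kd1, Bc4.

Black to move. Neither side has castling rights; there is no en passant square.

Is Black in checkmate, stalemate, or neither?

neither

Black to move; black king on d1.
In check: no.
Legal moves for Black: Bg8, Bf7, Be6, Ba6, Bd5+, Bb5, Bd3, Bb3, Be2, Ba2, Bf1+, Ke2, Kd2, Kc2, Ke1, Kc1.
Black has 16 legal moves and is not in check → neither.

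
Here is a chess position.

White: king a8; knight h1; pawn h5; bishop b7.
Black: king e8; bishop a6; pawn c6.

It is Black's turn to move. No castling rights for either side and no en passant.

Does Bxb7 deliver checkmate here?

no

After Bxb7: white king on a8; in check: yes, from the black bishop on b7.
White has 3 legal replies: Kb8, Kxb7, Ka7.
In check but a legal move exists → not checkmate.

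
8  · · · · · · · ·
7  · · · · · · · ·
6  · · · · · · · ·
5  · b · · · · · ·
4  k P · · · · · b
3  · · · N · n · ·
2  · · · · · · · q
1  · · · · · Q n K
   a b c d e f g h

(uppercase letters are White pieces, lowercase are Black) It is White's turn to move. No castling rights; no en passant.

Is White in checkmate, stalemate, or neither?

checkmate

White to move; white king on h1.
In check: yes, from the black queen on h2.
King squares — g1: attacked by Qh2; g2: attacked by Qh2; h2: attacked by Nf3.
Legal moves for White: none.
In check with no legal moves → checkmate.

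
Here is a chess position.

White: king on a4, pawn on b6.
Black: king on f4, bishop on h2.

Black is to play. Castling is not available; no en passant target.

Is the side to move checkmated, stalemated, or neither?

neither

Black to move; black king on f4.
In check: no.
Legal moves for Black: Kg5, Kf5, Ke5, Kg4, Ke4, Kg3, Kf3, Ke3, Bg3, Bg1.
Black has 10 legal moves and is not in check → neither.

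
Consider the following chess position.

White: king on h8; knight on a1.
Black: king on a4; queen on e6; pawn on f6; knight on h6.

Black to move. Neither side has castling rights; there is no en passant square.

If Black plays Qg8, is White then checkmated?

After Qg8: white king on h8; in check: yes, from the black queen on g8.
King squares — g7: attacked by Qg8; h7: attacked by Qg8; g8: attacked by Nh6.
White has no legal moves → checkmate.

yes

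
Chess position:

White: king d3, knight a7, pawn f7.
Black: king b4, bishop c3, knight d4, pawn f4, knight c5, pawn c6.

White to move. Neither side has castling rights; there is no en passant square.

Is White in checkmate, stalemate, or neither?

White to move; white king on d3.
In check: yes, from the black knight on c5.
King squares — c2: attacked by Nd4; d2: attacked by Bc3; e2: attacked by Nd4; c3: attacked by Kb4; e3: attacked by Pf4; c4: attacked by Kb4; d4: attacked by Bc3; e4: attacked by Nc5.
Legal moves for White: none.
In check with no legal moves → checkmate.

checkmate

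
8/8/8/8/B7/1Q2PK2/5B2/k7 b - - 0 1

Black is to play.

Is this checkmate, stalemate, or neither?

Black to move; black king on a1.
In check: no.
King squares — b1: attacked by Qb3; a2: attacked by Qb3; b2: attacked by Qb3.
Legal moves for Black: none.
Not in check and no legal moves → stalemate.

stalemate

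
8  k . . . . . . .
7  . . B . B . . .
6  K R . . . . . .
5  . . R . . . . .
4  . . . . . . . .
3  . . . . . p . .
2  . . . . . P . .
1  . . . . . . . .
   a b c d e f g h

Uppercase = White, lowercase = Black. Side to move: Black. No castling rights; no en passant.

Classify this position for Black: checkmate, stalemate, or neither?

stalemate

Black to move; black king on a8.
In check: no.
King squares — a7: attacked by Ka6; b7: attacked by Ka6; b8: attacked by Rb6.
Legal moves for Black: none.
Not in check and no legal moves → stalemate.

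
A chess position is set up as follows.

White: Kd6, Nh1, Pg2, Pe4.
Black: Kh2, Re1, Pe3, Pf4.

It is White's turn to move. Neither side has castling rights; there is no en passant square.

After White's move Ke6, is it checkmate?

no

After Ke6: black king on h2; in check: no.
Black is not in check, so this cannot be checkmate.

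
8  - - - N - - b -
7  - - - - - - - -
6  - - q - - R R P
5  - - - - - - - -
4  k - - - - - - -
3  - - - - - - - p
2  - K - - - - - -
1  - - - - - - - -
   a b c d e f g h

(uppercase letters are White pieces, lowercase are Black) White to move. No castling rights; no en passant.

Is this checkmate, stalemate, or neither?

neither

White to move; white king on b2.
In check: no.
Legal moves for White include: Nf7, Nb7, Ne6, Nxc6, Rxg8, Rg7, Rg5, Rg4+, Rg3, Rg2, Rg1, Rf8, Rf7, Re6, Rd6, Rxc6, Rf5, Rf4+, ... (list truncated; more exist).
White has legal moves and is not in check → neither.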